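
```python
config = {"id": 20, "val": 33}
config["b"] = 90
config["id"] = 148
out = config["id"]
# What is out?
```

Answer: 148

Derivation:
Trace (tracking out):
config = {'id': 20, 'val': 33}  # -> config = {'id': 20, 'val': 33}
config['b'] = 90  # -> config = {'id': 20, 'val': 33, 'b': 90}
config['id'] = 148  # -> config = {'id': 148, 'val': 33, 'b': 90}
out = config['id']  # -> out = 148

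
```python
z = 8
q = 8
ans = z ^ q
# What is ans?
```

Answer: 0

Derivation:
Trace (tracking ans):
z = 8  # -> z = 8
q = 8  # -> q = 8
ans = z ^ q  # -> ans = 0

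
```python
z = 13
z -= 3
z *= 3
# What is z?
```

Trace (tracking z):
z = 13  # -> z = 13
z -= 3  # -> z = 10
z *= 3  # -> z = 30

Answer: 30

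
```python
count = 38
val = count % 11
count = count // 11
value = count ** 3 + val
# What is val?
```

Answer: 5

Derivation:
Trace (tracking val):
count = 38  # -> count = 38
val = count % 11  # -> val = 5
count = count // 11  # -> count = 3
value = count ** 3 + val  # -> value = 32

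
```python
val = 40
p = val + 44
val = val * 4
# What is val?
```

Answer: 160

Derivation:
Trace (tracking val):
val = 40  # -> val = 40
p = val + 44  # -> p = 84
val = val * 4  # -> val = 160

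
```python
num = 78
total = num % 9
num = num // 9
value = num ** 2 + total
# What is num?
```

Answer: 8

Derivation:
Trace (tracking num):
num = 78  # -> num = 78
total = num % 9  # -> total = 6
num = num // 9  # -> num = 8
value = num ** 2 + total  # -> value = 70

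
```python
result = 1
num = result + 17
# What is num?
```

Trace (tracking num):
result = 1  # -> result = 1
num = result + 17  # -> num = 18

Answer: 18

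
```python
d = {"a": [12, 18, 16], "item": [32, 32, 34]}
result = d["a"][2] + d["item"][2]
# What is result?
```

Trace (tracking result):
d = {'a': [12, 18, 16], 'item': [32, 32, 34]}  # -> d = {'a': [12, 18, 16], 'item': [32, 32, 34]}
result = d['a'][2] + d['item'][2]  # -> result = 50

Answer: 50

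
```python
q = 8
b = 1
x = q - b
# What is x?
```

Answer: 7

Derivation:
Trace (tracking x):
q = 8  # -> q = 8
b = 1  # -> b = 1
x = q - b  # -> x = 7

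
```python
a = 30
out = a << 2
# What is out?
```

Trace (tracking out):
a = 30  # -> a = 30
out = a << 2  # -> out = 120

Answer: 120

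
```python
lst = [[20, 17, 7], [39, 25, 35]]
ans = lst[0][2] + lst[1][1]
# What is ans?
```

Answer: 32

Derivation:
Trace (tracking ans):
lst = [[20, 17, 7], [39, 25, 35]]  # -> lst = [[20, 17, 7], [39, 25, 35]]
ans = lst[0][2] + lst[1][1]  # -> ans = 32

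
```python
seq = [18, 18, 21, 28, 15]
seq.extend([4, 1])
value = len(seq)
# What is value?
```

Answer: 7

Derivation:
Trace (tracking value):
seq = [18, 18, 21, 28, 15]  # -> seq = [18, 18, 21, 28, 15]
seq.extend([4, 1])  # -> seq = [18, 18, 21, 28, 15, 4, 1]
value = len(seq)  # -> value = 7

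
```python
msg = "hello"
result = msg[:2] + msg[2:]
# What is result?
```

Trace (tracking result):
msg = 'hello'  # -> msg = 'hello'
result = msg[:2] + msg[2:]  # -> result = 'hello'

Answer: 'hello'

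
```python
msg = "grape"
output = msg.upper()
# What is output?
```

Trace (tracking output):
msg = 'grape'  # -> msg = 'grape'
output = msg.upper()  # -> output = 'GRAPE'

Answer: 'GRAPE'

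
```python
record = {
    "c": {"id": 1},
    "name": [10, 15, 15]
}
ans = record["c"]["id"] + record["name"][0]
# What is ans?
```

Answer: 11

Derivation:
Trace (tracking ans):
record = {'c': {'id': 1}, 'name': [10, 15, 15]}  # -> record = {'c': {'id': 1}, 'name': [10, 15, 15]}
ans = record['c']['id'] + record['name'][0]  # -> ans = 11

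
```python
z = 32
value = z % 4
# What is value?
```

Trace (tracking value):
z = 32  # -> z = 32
value = z % 4  # -> value = 0

Answer: 0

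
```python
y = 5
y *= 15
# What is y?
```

Trace (tracking y):
y = 5  # -> y = 5
y *= 15  # -> y = 75

Answer: 75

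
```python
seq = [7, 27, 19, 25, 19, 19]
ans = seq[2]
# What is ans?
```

Answer: 19

Derivation:
Trace (tracking ans):
seq = [7, 27, 19, 25, 19, 19]  # -> seq = [7, 27, 19, 25, 19, 19]
ans = seq[2]  # -> ans = 19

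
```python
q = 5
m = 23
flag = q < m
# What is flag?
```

Answer: True

Derivation:
Trace (tracking flag):
q = 5  # -> q = 5
m = 23  # -> m = 23
flag = q < m  # -> flag = True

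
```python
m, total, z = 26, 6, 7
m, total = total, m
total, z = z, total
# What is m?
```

Trace (tracking m):
m, total, z = (26, 6, 7)  # -> m = 26, total = 6, z = 7
m, total = (total, m)  # -> m = 6, total = 26
total, z = (z, total)  # -> total = 7, z = 26

Answer: 6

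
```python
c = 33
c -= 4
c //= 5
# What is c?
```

Answer: 5

Derivation:
Trace (tracking c):
c = 33  # -> c = 33
c -= 4  # -> c = 29
c //= 5  # -> c = 5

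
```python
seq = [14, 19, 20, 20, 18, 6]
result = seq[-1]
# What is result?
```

Answer: 6

Derivation:
Trace (tracking result):
seq = [14, 19, 20, 20, 18, 6]  # -> seq = [14, 19, 20, 20, 18, 6]
result = seq[-1]  # -> result = 6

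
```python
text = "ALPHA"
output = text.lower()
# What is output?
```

Answer: 'alpha'

Derivation:
Trace (tracking output):
text = 'ALPHA'  # -> text = 'ALPHA'
output = text.lower()  # -> output = 'alpha'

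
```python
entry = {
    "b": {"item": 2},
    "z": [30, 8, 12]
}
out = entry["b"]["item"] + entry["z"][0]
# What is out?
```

Answer: 32

Derivation:
Trace (tracking out):
entry = {'b': {'item': 2}, 'z': [30, 8, 12]}  # -> entry = {'b': {'item': 2}, 'z': [30, 8, 12]}
out = entry['b']['item'] + entry['z'][0]  # -> out = 32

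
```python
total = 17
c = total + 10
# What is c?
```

Answer: 27

Derivation:
Trace (tracking c):
total = 17  # -> total = 17
c = total + 10  # -> c = 27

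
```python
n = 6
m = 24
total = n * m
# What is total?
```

Trace (tracking total):
n = 6  # -> n = 6
m = 24  # -> m = 24
total = n * m  # -> total = 144

Answer: 144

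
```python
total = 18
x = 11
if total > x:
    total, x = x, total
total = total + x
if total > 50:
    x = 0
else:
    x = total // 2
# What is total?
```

Trace (tracking total):
total = 18  # -> total = 18
x = 11  # -> x = 11
if total > x:  # condition is True
    total, x = (x, total)  # -> total = 11, x = 18
total = total + x  # -> total = 29
if total > 50:  # condition is False
else:
    x = total // 2  # -> x = 14

Answer: 29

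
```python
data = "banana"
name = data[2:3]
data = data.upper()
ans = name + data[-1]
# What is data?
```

Trace (tracking data):
data = 'banana'  # -> data = 'banana'
name = data[2:3]  # -> name = 'n'
data = data.upper()  # -> data = 'BANANA'
ans = name + data[-1]  # -> ans = 'nA'

Answer: 'BANANA'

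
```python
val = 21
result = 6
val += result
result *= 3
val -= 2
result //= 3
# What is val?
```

Answer: 25

Derivation:
Trace (tracking val):
val = 21  # -> val = 21
result = 6  # -> result = 6
val += result  # -> val = 27
result *= 3  # -> result = 18
val -= 2  # -> val = 25
result //= 3  # -> result = 6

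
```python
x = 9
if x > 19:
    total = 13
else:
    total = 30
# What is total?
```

Answer: 30

Derivation:
Trace (tracking total):
x = 9  # -> x = 9
if x > 19:  # condition is False
else:
    total = 30  # -> total = 30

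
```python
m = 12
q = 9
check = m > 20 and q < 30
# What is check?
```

Trace (tracking check):
m = 12  # -> m = 12
q = 9  # -> q = 9
check = m > 20 and q < 30  # -> check = False

Answer: False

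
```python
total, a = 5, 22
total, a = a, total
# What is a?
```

Trace (tracking a):
total, a = (5, 22)  # -> total = 5, a = 22
total, a = (a, total)  # -> total = 22, a = 5

Answer: 5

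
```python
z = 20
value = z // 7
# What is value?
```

Answer: 2

Derivation:
Trace (tracking value):
z = 20  # -> z = 20
value = z // 7  # -> value = 2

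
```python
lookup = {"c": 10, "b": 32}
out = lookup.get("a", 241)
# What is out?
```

Trace (tracking out):
lookup = {'c': 10, 'b': 32}  # -> lookup = {'c': 10, 'b': 32}
out = lookup.get('a', 241)  # -> out = 241

Answer: 241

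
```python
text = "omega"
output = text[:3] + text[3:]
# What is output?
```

Answer: 'omega'

Derivation:
Trace (tracking output):
text = 'omega'  # -> text = 'omega'
output = text[:3] + text[3:]  # -> output = 'omega'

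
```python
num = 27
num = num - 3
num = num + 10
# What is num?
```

Answer: 34

Derivation:
Trace (tracking num):
num = 27  # -> num = 27
num = num - 3  # -> num = 24
num = num + 10  # -> num = 34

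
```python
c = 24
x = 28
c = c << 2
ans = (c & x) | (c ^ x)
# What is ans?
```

Trace (tracking ans):
c = 24  # -> c = 24
x = 28  # -> x = 28
c = c << 2  # -> c = 96
ans = c & x | c ^ x  # -> ans = 124

Answer: 124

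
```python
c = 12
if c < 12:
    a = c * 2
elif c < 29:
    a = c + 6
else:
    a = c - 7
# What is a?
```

Trace (tracking a):
c = 12  # -> c = 12
if c < 12:  # condition is False
elif c < 29:  # condition is True
    a = c + 6  # -> a = 18

Answer: 18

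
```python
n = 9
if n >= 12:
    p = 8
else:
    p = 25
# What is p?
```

Answer: 25

Derivation:
Trace (tracking p):
n = 9  # -> n = 9
if n >= 12:  # condition is False
else:
    p = 25  # -> p = 25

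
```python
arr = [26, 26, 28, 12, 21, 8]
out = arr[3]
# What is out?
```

Trace (tracking out):
arr = [26, 26, 28, 12, 21, 8]  # -> arr = [26, 26, 28, 12, 21, 8]
out = arr[3]  # -> out = 12

Answer: 12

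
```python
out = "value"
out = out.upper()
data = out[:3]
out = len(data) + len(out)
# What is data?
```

Answer: 'VAL'

Derivation:
Trace (tracking data):
out = 'value'  # -> out = 'value'
out = out.upper()  # -> out = 'VALUE'
data = out[:3]  # -> data = 'VAL'
out = len(data) + len(out)  # -> out = 8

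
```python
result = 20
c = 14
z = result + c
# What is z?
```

Answer: 34

Derivation:
Trace (tracking z):
result = 20  # -> result = 20
c = 14  # -> c = 14
z = result + c  # -> z = 34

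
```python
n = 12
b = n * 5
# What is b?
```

Answer: 60

Derivation:
Trace (tracking b):
n = 12  # -> n = 12
b = n * 5  # -> b = 60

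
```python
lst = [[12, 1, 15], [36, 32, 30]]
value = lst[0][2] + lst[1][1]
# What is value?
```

Answer: 47

Derivation:
Trace (tracking value):
lst = [[12, 1, 15], [36, 32, 30]]  # -> lst = [[12, 1, 15], [36, 32, 30]]
value = lst[0][2] + lst[1][1]  # -> value = 47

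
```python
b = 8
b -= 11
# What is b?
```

Trace (tracking b):
b = 8  # -> b = 8
b -= 11  # -> b = -3

Answer: -3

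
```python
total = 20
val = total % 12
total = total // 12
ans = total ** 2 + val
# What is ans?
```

Trace (tracking ans):
total = 20  # -> total = 20
val = total % 12  # -> val = 8
total = total // 12  # -> total = 1
ans = total ** 2 + val  # -> ans = 9

Answer: 9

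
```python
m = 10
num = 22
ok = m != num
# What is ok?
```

Trace (tracking ok):
m = 10  # -> m = 10
num = 22  # -> num = 22
ok = m != num  # -> ok = True

Answer: True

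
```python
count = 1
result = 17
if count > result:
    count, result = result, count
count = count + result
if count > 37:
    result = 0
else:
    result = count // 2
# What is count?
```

Trace (tracking count):
count = 1  # -> count = 1
result = 17  # -> result = 17
if count > result:  # condition is False
count = count + result  # -> count = 18
if count > 37:  # condition is False
else:
    result = count // 2  # -> result = 9

Answer: 18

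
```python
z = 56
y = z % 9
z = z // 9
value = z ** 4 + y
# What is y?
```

Trace (tracking y):
z = 56  # -> z = 56
y = z % 9  # -> y = 2
z = z // 9  # -> z = 6
value = z ** 4 + y  # -> value = 1298

Answer: 2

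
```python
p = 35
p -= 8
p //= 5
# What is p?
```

Answer: 5

Derivation:
Trace (tracking p):
p = 35  # -> p = 35
p -= 8  # -> p = 27
p //= 5  # -> p = 5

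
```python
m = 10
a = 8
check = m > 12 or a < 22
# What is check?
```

Trace (tracking check):
m = 10  # -> m = 10
a = 8  # -> a = 8
check = m > 12 or a < 22  # -> check = True

Answer: True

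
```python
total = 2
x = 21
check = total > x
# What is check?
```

Trace (tracking check):
total = 2  # -> total = 2
x = 21  # -> x = 21
check = total > x  # -> check = False

Answer: False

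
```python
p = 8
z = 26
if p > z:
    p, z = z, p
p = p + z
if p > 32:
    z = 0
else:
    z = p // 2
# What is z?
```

Trace (tracking z):
p = 8  # -> p = 8
z = 26  # -> z = 26
if p > z:  # condition is False
p = p + z  # -> p = 34
if p > 32:  # condition is True
    z = 0  # -> z = 0

Answer: 0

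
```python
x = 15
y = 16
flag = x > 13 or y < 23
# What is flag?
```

Answer: True

Derivation:
Trace (tracking flag):
x = 15  # -> x = 15
y = 16  # -> y = 16
flag = x > 13 or y < 23  # -> flag = True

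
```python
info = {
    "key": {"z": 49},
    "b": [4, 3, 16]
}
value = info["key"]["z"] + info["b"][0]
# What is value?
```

Answer: 53

Derivation:
Trace (tracking value):
info = {'key': {'z': 49}, 'b': [4, 3, 16]}  # -> info = {'key': {'z': 49}, 'b': [4, 3, 16]}
value = info['key']['z'] + info['b'][0]  # -> value = 53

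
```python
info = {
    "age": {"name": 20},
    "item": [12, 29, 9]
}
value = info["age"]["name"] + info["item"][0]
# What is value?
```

Trace (tracking value):
info = {'age': {'name': 20}, 'item': [12, 29, 9]}  # -> info = {'age': {'name': 20}, 'item': [12, 29, 9]}
value = info['age']['name'] + info['item'][0]  # -> value = 32

Answer: 32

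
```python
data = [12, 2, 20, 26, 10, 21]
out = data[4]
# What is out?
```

Answer: 10

Derivation:
Trace (tracking out):
data = [12, 2, 20, 26, 10, 21]  # -> data = [12, 2, 20, 26, 10, 21]
out = data[4]  # -> out = 10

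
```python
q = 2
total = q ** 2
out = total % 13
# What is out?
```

Trace (tracking out):
q = 2  # -> q = 2
total = q ** 2  # -> total = 4
out = total % 13  # -> out = 4

Answer: 4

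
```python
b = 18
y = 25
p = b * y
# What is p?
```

Trace (tracking p):
b = 18  # -> b = 18
y = 25  # -> y = 25
p = b * y  # -> p = 450

Answer: 450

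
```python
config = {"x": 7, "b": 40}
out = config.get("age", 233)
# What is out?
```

Answer: 233

Derivation:
Trace (tracking out):
config = {'x': 7, 'b': 40}  # -> config = {'x': 7, 'b': 40}
out = config.get('age', 233)  # -> out = 233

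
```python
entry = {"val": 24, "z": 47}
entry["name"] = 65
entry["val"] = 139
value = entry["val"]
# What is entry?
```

Answer: {'val': 139, 'z': 47, 'name': 65}

Derivation:
Trace (tracking entry):
entry = {'val': 24, 'z': 47}  # -> entry = {'val': 24, 'z': 47}
entry['name'] = 65  # -> entry = {'val': 24, 'z': 47, 'name': 65}
entry['val'] = 139  # -> entry = {'val': 139, 'z': 47, 'name': 65}
value = entry['val']  # -> value = 139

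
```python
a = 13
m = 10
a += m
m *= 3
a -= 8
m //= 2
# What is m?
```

Trace (tracking m):
a = 13  # -> a = 13
m = 10  # -> m = 10
a += m  # -> a = 23
m *= 3  # -> m = 30
a -= 8  # -> a = 15
m //= 2  # -> m = 15

Answer: 15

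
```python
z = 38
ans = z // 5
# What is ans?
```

Trace (tracking ans):
z = 38  # -> z = 38
ans = z // 5  # -> ans = 7

Answer: 7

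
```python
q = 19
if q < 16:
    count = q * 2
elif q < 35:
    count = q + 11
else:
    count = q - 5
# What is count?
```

Answer: 30

Derivation:
Trace (tracking count):
q = 19  # -> q = 19
if q < 16:  # condition is False
elif q < 35:  # condition is True
    count = q + 11  # -> count = 30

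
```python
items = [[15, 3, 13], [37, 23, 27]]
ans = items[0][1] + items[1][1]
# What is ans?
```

Answer: 26

Derivation:
Trace (tracking ans):
items = [[15, 3, 13], [37, 23, 27]]  # -> items = [[15, 3, 13], [37, 23, 27]]
ans = items[0][1] + items[1][1]  # -> ans = 26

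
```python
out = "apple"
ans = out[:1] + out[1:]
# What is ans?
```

Trace (tracking ans):
out = 'apple'  # -> out = 'apple'
ans = out[:1] + out[1:]  # -> ans = 'apple'

Answer: 'apple'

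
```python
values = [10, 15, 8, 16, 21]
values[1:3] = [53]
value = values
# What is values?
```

Trace (tracking values):
values = [10, 15, 8, 16, 21]  # -> values = [10, 15, 8, 16, 21]
values[1:3] = [53]  # -> values = [10, 53, 16, 21]
value = values  # -> value = [10, 53, 16, 21]

Answer: [10, 53, 16, 21]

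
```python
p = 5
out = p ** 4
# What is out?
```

Trace (tracking out):
p = 5  # -> p = 5
out = p ** 4  # -> out = 625

Answer: 625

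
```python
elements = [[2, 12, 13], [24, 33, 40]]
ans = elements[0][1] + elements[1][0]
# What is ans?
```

Answer: 36

Derivation:
Trace (tracking ans):
elements = [[2, 12, 13], [24, 33, 40]]  # -> elements = [[2, 12, 13], [24, 33, 40]]
ans = elements[0][1] + elements[1][0]  # -> ans = 36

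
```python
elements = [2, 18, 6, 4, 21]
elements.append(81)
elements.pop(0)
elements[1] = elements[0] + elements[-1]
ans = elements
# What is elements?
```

Trace (tracking elements):
elements = [2, 18, 6, 4, 21]  # -> elements = [2, 18, 6, 4, 21]
elements.append(81)  # -> elements = [2, 18, 6, 4, 21, 81]
elements.pop(0)  # -> elements = [18, 6, 4, 21, 81]
elements[1] = elements[0] + elements[-1]  # -> elements = [18, 99, 4, 21, 81]
ans = elements  # -> ans = [18, 99, 4, 21, 81]

Answer: [18, 99, 4, 21, 81]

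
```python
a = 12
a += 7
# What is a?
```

Answer: 19

Derivation:
Trace (tracking a):
a = 12  # -> a = 12
a += 7  # -> a = 19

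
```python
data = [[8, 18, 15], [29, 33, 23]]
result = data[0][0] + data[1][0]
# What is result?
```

Answer: 37

Derivation:
Trace (tracking result):
data = [[8, 18, 15], [29, 33, 23]]  # -> data = [[8, 18, 15], [29, 33, 23]]
result = data[0][0] + data[1][0]  # -> result = 37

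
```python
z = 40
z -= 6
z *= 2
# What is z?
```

Answer: 68

Derivation:
Trace (tracking z):
z = 40  # -> z = 40
z -= 6  # -> z = 34
z *= 2  # -> z = 68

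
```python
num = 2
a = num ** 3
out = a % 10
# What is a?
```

Trace (tracking a):
num = 2  # -> num = 2
a = num ** 3  # -> a = 8
out = a % 10  # -> out = 8

Answer: 8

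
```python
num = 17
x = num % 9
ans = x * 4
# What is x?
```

Answer: 8

Derivation:
Trace (tracking x):
num = 17  # -> num = 17
x = num % 9  # -> x = 8
ans = x * 4  # -> ans = 32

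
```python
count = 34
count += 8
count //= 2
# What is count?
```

Trace (tracking count):
count = 34  # -> count = 34
count += 8  # -> count = 42
count //= 2  # -> count = 21

Answer: 21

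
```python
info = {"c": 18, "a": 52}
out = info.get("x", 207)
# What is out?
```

Trace (tracking out):
info = {'c': 18, 'a': 52}  # -> info = {'c': 18, 'a': 52}
out = info.get('x', 207)  # -> out = 207

Answer: 207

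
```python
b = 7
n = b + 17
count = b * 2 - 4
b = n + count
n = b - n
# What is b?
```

Trace (tracking b):
b = 7  # -> b = 7
n = b + 17  # -> n = 24
count = b * 2 - 4  # -> count = 10
b = n + count  # -> b = 34
n = b - n  # -> n = 10

Answer: 34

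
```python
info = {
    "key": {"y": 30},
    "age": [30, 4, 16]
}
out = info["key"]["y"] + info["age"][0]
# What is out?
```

Answer: 60

Derivation:
Trace (tracking out):
info = {'key': {'y': 30}, 'age': [30, 4, 16]}  # -> info = {'key': {'y': 30}, 'age': [30, 4, 16]}
out = info['key']['y'] + info['age'][0]  # -> out = 60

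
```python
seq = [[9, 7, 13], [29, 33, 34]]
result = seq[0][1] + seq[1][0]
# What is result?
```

Answer: 36

Derivation:
Trace (tracking result):
seq = [[9, 7, 13], [29, 33, 34]]  # -> seq = [[9, 7, 13], [29, 33, 34]]
result = seq[0][1] + seq[1][0]  # -> result = 36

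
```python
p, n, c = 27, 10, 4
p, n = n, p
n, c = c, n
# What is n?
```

Trace (tracking n):
p, n, c = (27, 10, 4)  # -> p = 27, n = 10, c = 4
p, n = (n, p)  # -> p = 10, n = 27
n, c = (c, n)  # -> n = 4, c = 27

Answer: 4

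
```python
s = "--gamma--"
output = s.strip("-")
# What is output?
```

Trace (tracking output):
s = '--gamma--'  # -> s = '--gamma--'
output = s.strip('-')  # -> output = 'gamma'

Answer: 'gamma'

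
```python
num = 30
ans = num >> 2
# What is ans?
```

Trace (tracking ans):
num = 30  # -> num = 30
ans = num >> 2  # -> ans = 7

Answer: 7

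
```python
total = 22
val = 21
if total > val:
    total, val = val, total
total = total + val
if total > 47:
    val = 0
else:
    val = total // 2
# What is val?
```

Answer: 21

Derivation:
Trace (tracking val):
total = 22  # -> total = 22
val = 21  # -> val = 21
if total > val:  # condition is True
    total, val = (val, total)  # -> total = 21, val = 22
total = total + val  # -> total = 43
if total > 47:  # condition is False
else:
    val = total // 2  # -> val = 21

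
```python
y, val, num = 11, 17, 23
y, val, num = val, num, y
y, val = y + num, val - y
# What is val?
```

Trace (tracking val):
y, val, num = (11, 17, 23)  # -> y = 11, val = 17, num = 23
y, val, num = (val, num, y)  # -> y = 17, val = 23, num = 11
y, val = (y + num, val - y)  # -> y = 28, val = 6

Answer: 6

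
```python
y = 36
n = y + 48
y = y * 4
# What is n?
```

Trace (tracking n):
y = 36  # -> y = 36
n = y + 48  # -> n = 84
y = y * 4  # -> y = 144

Answer: 84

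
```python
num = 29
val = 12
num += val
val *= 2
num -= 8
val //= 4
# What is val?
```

Answer: 6

Derivation:
Trace (tracking val):
num = 29  # -> num = 29
val = 12  # -> val = 12
num += val  # -> num = 41
val *= 2  # -> val = 24
num -= 8  # -> num = 33
val //= 4  # -> val = 6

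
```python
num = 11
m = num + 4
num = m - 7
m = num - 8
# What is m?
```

Trace (tracking m):
num = 11  # -> num = 11
m = num + 4  # -> m = 15
num = m - 7  # -> num = 8
m = num - 8  # -> m = 0

Answer: 0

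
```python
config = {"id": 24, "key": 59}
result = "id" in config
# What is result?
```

Answer: True

Derivation:
Trace (tracking result):
config = {'id': 24, 'key': 59}  # -> config = {'id': 24, 'key': 59}
result = 'id' in config  # -> result = True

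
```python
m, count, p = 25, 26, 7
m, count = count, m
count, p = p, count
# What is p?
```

Trace (tracking p):
m, count, p = (25, 26, 7)  # -> m = 25, count = 26, p = 7
m, count = (count, m)  # -> m = 26, count = 25
count, p = (p, count)  # -> count = 7, p = 25

Answer: 25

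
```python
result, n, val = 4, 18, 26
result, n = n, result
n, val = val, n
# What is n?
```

Trace (tracking n):
result, n, val = (4, 18, 26)  # -> result = 4, n = 18, val = 26
result, n = (n, result)  # -> result = 18, n = 4
n, val = (val, n)  # -> n = 26, val = 4

Answer: 26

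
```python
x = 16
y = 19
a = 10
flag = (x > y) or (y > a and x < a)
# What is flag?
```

Trace (tracking flag):
x = 16  # -> x = 16
y = 19  # -> y = 19
a = 10  # -> a = 10
flag = x > y or (y > a and x < a)  # -> flag = False

Answer: False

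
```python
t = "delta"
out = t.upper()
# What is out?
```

Trace (tracking out):
t = 'delta'  # -> t = 'delta'
out = t.upper()  # -> out = 'DELTA'

Answer: 'DELTA'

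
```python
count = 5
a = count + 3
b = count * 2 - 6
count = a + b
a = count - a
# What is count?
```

Trace (tracking count):
count = 5  # -> count = 5
a = count + 3  # -> a = 8
b = count * 2 - 6  # -> b = 4
count = a + b  # -> count = 12
a = count - a  # -> a = 4

Answer: 12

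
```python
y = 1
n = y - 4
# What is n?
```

Answer: -3

Derivation:
Trace (tracking n):
y = 1  # -> y = 1
n = y - 4  # -> n = -3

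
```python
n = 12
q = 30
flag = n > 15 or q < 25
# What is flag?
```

Answer: False

Derivation:
Trace (tracking flag):
n = 12  # -> n = 12
q = 30  # -> q = 30
flag = n > 15 or q < 25  # -> flag = False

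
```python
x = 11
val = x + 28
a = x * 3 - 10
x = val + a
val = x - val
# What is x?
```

Trace (tracking x):
x = 11  # -> x = 11
val = x + 28  # -> val = 39
a = x * 3 - 10  # -> a = 23
x = val + a  # -> x = 62
val = x - val  # -> val = 23

Answer: 62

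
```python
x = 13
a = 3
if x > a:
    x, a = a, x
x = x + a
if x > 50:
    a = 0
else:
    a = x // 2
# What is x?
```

Trace (tracking x):
x = 13  # -> x = 13
a = 3  # -> a = 3
if x > a:  # condition is True
    x, a = (a, x)  # -> x = 3, a = 13
x = x + a  # -> x = 16
if x > 50:  # condition is False
else:
    a = x // 2  # -> a = 8

Answer: 16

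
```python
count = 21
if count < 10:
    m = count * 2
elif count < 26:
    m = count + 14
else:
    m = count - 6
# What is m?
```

Answer: 35

Derivation:
Trace (tracking m):
count = 21  # -> count = 21
if count < 10:  # condition is False
elif count < 26:  # condition is True
    m = count + 14  # -> m = 35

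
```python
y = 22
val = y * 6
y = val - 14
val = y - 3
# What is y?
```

Trace (tracking y):
y = 22  # -> y = 22
val = y * 6  # -> val = 132
y = val - 14  # -> y = 118
val = y - 3  # -> val = 115

Answer: 118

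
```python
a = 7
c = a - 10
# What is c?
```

Trace (tracking c):
a = 7  # -> a = 7
c = a - 10  # -> c = -3

Answer: -3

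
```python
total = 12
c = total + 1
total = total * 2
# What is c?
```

Answer: 13

Derivation:
Trace (tracking c):
total = 12  # -> total = 12
c = total + 1  # -> c = 13
total = total * 2  # -> total = 24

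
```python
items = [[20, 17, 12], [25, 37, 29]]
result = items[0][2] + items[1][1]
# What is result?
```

Trace (tracking result):
items = [[20, 17, 12], [25, 37, 29]]  # -> items = [[20, 17, 12], [25, 37, 29]]
result = items[0][2] + items[1][1]  # -> result = 49

Answer: 49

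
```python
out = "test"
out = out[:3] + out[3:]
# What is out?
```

Trace (tracking out):
out = 'test'  # -> out = 'test'
out = out[:3] + out[3:]  # -> out = 'test'

Answer: 'test'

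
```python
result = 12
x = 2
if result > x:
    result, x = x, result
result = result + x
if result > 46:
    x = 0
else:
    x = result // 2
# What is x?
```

Answer: 7

Derivation:
Trace (tracking x):
result = 12  # -> result = 12
x = 2  # -> x = 2
if result > x:  # condition is True
    result, x = (x, result)  # -> result = 2, x = 12
result = result + x  # -> result = 14
if result > 46:  # condition is False
else:
    x = result // 2  # -> x = 7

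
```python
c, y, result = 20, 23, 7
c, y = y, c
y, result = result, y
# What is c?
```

Trace (tracking c):
c, y, result = (20, 23, 7)  # -> c = 20, y = 23, result = 7
c, y = (y, c)  # -> c = 23, y = 20
y, result = (result, y)  # -> y = 7, result = 20

Answer: 23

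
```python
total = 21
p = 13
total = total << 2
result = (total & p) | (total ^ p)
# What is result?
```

Answer: 93

Derivation:
Trace (tracking result):
total = 21  # -> total = 21
p = 13  # -> p = 13
total = total << 2  # -> total = 84
result = total & p | total ^ p  # -> result = 93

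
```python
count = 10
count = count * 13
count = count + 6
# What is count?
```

Answer: 136

Derivation:
Trace (tracking count):
count = 10  # -> count = 10
count = count * 13  # -> count = 130
count = count + 6  # -> count = 136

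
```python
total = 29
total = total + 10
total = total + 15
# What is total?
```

Answer: 54

Derivation:
Trace (tracking total):
total = 29  # -> total = 29
total = total + 10  # -> total = 39
total = total + 15  # -> total = 54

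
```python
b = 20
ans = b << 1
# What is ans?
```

Answer: 40

Derivation:
Trace (tracking ans):
b = 20  # -> b = 20
ans = b << 1  # -> ans = 40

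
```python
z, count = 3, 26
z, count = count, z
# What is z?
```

Trace (tracking z):
z, count = (3, 26)  # -> z = 3, count = 26
z, count = (count, z)  # -> z = 26, count = 3

Answer: 26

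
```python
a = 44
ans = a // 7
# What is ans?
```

Trace (tracking ans):
a = 44  # -> a = 44
ans = a // 7  # -> ans = 6

Answer: 6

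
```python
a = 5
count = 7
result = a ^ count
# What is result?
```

Trace (tracking result):
a = 5  # -> a = 5
count = 7  # -> count = 7
result = a ^ count  # -> result = 2

Answer: 2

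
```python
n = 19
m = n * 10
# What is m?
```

Answer: 190

Derivation:
Trace (tracking m):
n = 19  # -> n = 19
m = n * 10  # -> m = 190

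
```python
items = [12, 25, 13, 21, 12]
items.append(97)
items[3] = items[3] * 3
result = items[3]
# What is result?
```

Answer: 63

Derivation:
Trace (tracking result):
items = [12, 25, 13, 21, 12]  # -> items = [12, 25, 13, 21, 12]
items.append(97)  # -> items = [12, 25, 13, 21, 12, 97]
items[3] = items[3] * 3  # -> items = [12, 25, 13, 63, 12, 97]
result = items[3]  # -> result = 63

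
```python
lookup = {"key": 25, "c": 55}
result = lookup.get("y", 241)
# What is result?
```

Answer: 241

Derivation:
Trace (tracking result):
lookup = {'key': 25, 'c': 55}  # -> lookup = {'key': 25, 'c': 55}
result = lookup.get('y', 241)  # -> result = 241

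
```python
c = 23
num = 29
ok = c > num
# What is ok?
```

Answer: False

Derivation:
Trace (tracking ok):
c = 23  # -> c = 23
num = 29  # -> num = 29
ok = c > num  # -> ok = False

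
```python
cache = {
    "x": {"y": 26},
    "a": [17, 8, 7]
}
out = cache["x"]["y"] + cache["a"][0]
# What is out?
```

Trace (tracking out):
cache = {'x': {'y': 26}, 'a': [17, 8, 7]}  # -> cache = {'x': {'y': 26}, 'a': [17, 8, 7]}
out = cache['x']['y'] + cache['a'][0]  # -> out = 43

Answer: 43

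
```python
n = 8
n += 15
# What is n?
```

Answer: 23

Derivation:
Trace (tracking n):
n = 8  # -> n = 8
n += 15  # -> n = 23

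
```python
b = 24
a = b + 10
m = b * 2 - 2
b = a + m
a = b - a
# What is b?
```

Answer: 80

Derivation:
Trace (tracking b):
b = 24  # -> b = 24
a = b + 10  # -> a = 34
m = b * 2 - 2  # -> m = 46
b = a + m  # -> b = 80
a = b - a  # -> a = 46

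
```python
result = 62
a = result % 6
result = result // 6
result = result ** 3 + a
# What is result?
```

Trace (tracking result):
result = 62  # -> result = 62
a = result % 6  # -> a = 2
result = result // 6  # -> result = 10
result = result ** 3 + a  # -> result = 1002

Answer: 1002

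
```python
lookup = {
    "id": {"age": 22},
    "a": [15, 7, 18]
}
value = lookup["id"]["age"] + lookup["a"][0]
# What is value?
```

Answer: 37

Derivation:
Trace (tracking value):
lookup = {'id': {'age': 22}, 'a': [15, 7, 18]}  # -> lookup = {'id': {'age': 22}, 'a': [15, 7, 18]}
value = lookup['id']['age'] + lookup['a'][0]  # -> value = 37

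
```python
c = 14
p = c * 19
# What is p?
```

Answer: 266

Derivation:
Trace (tracking p):
c = 14  # -> c = 14
p = c * 19  # -> p = 266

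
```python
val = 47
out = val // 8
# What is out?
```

Answer: 5

Derivation:
Trace (tracking out):
val = 47  # -> val = 47
out = val // 8  # -> out = 5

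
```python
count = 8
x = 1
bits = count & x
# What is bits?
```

Answer: 0

Derivation:
Trace (tracking bits):
count = 8  # -> count = 8
x = 1  # -> x = 1
bits = count & x  # -> bits = 0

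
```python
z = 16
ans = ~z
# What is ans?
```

Trace (tracking ans):
z = 16  # -> z = 16
ans = ~z  # -> ans = -17

Answer: -17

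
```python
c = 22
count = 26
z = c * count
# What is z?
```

Trace (tracking z):
c = 22  # -> c = 22
count = 26  # -> count = 26
z = c * count  # -> z = 572

Answer: 572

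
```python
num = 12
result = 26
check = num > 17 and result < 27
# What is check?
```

Trace (tracking check):
num = 12  # -> num = 12
result = 26  # -> result = 26
check = num > 17 and result < 27  # -> check = False

Answer: False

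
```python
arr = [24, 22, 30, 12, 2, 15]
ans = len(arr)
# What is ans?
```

Answer: 6

Derivation:
Trace (tracking ans):
arr = [24, 22, 30, 12, 2, 15]  # -> arr = [24, 22, 30, 12, 2, 15]
ans = len(arr)  # -> ans = 6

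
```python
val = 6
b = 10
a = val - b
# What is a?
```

Answer: -4

Derivation:
Trace (tracking a):
val = 6  # -> val = 6
b = 10  # -> b = 10
a = val - b  # -> a = -4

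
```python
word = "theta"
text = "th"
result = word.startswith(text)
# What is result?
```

Answer: True

Derivation:
Trace (tracking result):
word = 'theta'  # -> word = 'theta'
text = 'th'  # -> text = 'th'
result = word.startswith(text)  # -> result = True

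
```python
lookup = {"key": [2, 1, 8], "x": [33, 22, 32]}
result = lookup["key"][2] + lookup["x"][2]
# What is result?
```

Answer: 40

Derivation:
Trace (tracking result):
lookup = {'key': [2, 1, 8], 'x': [33, 22, 32]}  # -> lookup = {'key': [2, 1, 8], 'x': [33, 22, 32]}
result = lookup['key'][2] + lookup['x'][2]  # -> result = 40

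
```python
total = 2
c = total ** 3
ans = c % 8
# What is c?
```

Trace (tracking c):
total = 2  # -> total = 2
c = total ** 3  # -> c = 8
ans = c % 8  # -> ans = 0

Answer: 8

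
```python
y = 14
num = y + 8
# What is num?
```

Answer: 22

Derivation:
Trace (tracking num):
y = 14  # -> y = 14
num = y + 8  # -> num = 22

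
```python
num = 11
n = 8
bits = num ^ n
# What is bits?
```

Trace (tracking bits):
num = 11  # -> num = 11
n = 8  # -> n = 8
bits = num ^ n  # -> bits = 3

Answer: 3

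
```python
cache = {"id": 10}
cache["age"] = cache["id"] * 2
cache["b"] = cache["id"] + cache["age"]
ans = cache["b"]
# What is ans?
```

Answer: 30

Derivation:
Trace (tracking ans):
cache = {'id': 10}  # -> cache = {'id': 10}
cache['age'] = cache['id'] * 2  # -> cache = {'id': 10, 'age': 20}
cache['b'] = cache['id'] + cache['age']  # -> cache = {'id': 10, 'age': 20, 'b': 30}
ans = cache['b']  # -> ans = 30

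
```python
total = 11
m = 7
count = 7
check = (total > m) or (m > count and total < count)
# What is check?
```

Trace (tracking check):
total = 11  # -> total = 11
m = 7  # -> m = 7
count = 7  # -> count = 7
check = total > m or (m > count and total < count)  # -> check = True

Answer: True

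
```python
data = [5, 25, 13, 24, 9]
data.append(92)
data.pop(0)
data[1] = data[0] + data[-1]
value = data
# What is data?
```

Answer: [25, 117, 24, 9, 92]

Derivation:
Trace (tracking data):
data = [5, 25, 13, 24, 9]  # -> data = [5, 25, 13, 24, 9]
data.append(92)  # -> data = [5, 25, 13, 24, 9, 92]
data.pop(0)  # -> data = [25, 13, 24, 9, 92]
data[1] = data[0] + data[-1]  # -> data = [25, 117, 24, 9, 92]
value = data  # -> value = [25, 117, 24, 9, 92]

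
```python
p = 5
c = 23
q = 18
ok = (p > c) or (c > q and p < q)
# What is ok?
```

Trace (tracking ok):
p = 5  # -> p = 5
c = 23  # -> c = 23
q = 18  # -> q = 18
ok = p > c or (c > q and p < q)  # -> ok = True

Answer: True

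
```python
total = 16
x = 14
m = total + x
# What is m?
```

Answer: 30

Derivation:
Trace (tracking m):
total = 16  # -> total = 16
x = 14  # -> x = 14
m = total + x  # -> m = 30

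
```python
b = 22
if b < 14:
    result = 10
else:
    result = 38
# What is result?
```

Answer: 38

Derivation:
Trace (tracking result):
b = 22  # -> b = 22
if b < 14:  # condition is False
else:
    result = 38  # -> result = 38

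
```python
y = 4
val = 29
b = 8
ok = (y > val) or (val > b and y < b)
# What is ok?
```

Answer: True

Derivation:
Trace (tracking ok):
y = 4  # -> y = 4
val = 29  # -> val = 29
b = 8  # -> b = 8
ok = y > val or (val > b and y < b)  # -> ok = True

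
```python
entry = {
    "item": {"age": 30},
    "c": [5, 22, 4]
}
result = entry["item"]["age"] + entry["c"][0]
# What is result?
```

Trace (tracking result):
entry = {'item': {'age': 30}, 'c': [5, 22, 4]}  # -> entry = {'item': {'age': 30}, 'c': [5, 22, 4]}
result = entry['item']['age'] + entry['c'][0]  # -> result = 35

Answer: 35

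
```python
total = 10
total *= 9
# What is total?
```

Trace (tracking total):
total = 10  # -> total = 10
total *= 9  # -> total = 90

Answer: 90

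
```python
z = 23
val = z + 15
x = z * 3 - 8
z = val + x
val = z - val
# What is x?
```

Answer: 61

Derivation:
Trace (tracking x):
z = 23  # -> z = 23
val = z + 15  # -> val = 38
x = z * 3 - 8  # -> x = 61
z = val + x  # -> z = 99
val = z - val  # -> val = 61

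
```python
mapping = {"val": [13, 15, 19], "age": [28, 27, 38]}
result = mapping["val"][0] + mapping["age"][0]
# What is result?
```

Answer: 41

Derivation:
Trace (tracking result):
mapping = {'val': [13, 15, 19], 'age': [28, 27, 38]}  # -> mapping = {'val': [13, 15, 19], 'age': [28, 27, 38]}
result = mapping['val'][0] + mapping['age'][0]  # -> result = 41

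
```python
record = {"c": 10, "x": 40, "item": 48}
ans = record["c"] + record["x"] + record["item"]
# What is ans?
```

Trace (tracking ans):
record = {'c': 10, 'x': 40, 'item': 48}  # -> record = {'c': 10, 'x': 40, 'item': 48}
ans = record['c'] + record['x'] + record['item']  # -> ans = 98

Answer: 98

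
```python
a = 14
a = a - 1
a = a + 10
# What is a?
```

Answer: 23

Derivation:
Trace (tracking a):
a = 14  # -> a = 14
a = a - 1  # -> a = 13
a = a + 10  # -> a = 23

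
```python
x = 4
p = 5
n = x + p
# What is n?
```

Answer: 9

Derivation:
Trace (tracking n):
x = 4  # -> x = 4
p = 5  # -> p = 5
n = x + p  # -> n = 9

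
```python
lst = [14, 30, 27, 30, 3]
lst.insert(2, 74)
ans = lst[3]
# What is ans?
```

Trace (tracking ans):
lst = [14, 30, 27, 30, 3]  # -> lst = [14, 30, 27, 30, 3]
lst.insert(2, 74)  # -> lst = [14, 30, 74, 27, 30, 3]
ans = lst[3]  # -> ans = 27

Answer: 27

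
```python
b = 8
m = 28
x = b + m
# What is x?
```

Trace (tracking x):
b = 8  # -> b = 8
m = 28  # -> m = 28
x = b + m  # -> x = 36

Answer: 36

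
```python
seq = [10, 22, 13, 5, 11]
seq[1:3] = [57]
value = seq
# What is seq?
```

Trace (tracking seq):
seq = [10, 22, 13, 5, 11]  # -> seq = [10, 22, 13, 5, 11]
seq[1:3] = [57]  # -> seq = [10, 57, 5, 11]
value = seq  # -> value = [10, 57, 5, 11]

Answer: [10, 57, 5, 11]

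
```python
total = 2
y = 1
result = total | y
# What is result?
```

Answer: 3

Derivation:
Trace (tracking result):
total = 2  # -> total = 2
y = 1  # -> y = 1
result = total | y  # -> result = 3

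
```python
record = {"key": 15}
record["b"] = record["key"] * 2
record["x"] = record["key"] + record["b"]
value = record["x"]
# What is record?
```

Answer: {'key': 15, 'b': 30, 'x': 45}

Derivation:
Trace (tracking record):
record = {'key': 15}  # -> record = {'key': 15}
record['b'] = record['key'] * 2  # -> record = {'key': 15, 'b': 30}
record['x'] = record['key'] + record['b']  # -> record = {'key': 15, 'b': 30, 'x': 45}
value = record['x']  # -> value = 45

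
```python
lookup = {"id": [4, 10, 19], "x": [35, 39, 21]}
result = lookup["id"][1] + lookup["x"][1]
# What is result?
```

Answer: 49

Derivation:
Trace (tracking result):
lookup = {'id': [4, 10, 19], 'x': [35, 39, 21]}  # -> lookup = {'id': [4, 10, 19], 'x': [35, 39, 21]}
result = lookup['id'][1] + lookup['x'][1]  # -> result = 49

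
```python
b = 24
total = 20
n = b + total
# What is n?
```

Answer: 44

Derivation:
Trace (tracking n):
b = 24  # -> b = 24
total = 20  # -> total = 20
n = b + total  # -> n = 44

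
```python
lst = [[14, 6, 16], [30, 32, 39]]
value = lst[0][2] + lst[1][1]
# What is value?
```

Trace (tracking value):
lst = [[14, 6, 16], [30, 32, 39]]  # -> lst = [[14, 6, 16], [30, 32, 39]]
value = lst[0][2] + lst[1][1]  # -> value = 48

Answer: 48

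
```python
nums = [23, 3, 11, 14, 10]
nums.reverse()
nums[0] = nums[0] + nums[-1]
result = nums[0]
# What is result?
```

Trace (tracking result):
nums = [23, 3, 11, 14, 10]  # -> nums = [23, 3, 11, 14, 10]
nums.reverse()  # -> nums = [10, 14, 11, 3, 23]
nums[0] = nums[0] + nums[-1]  # -> nums = [33, 14, 11, 3, 23]
result = nums[0]  # -> result = 33

Answer: 33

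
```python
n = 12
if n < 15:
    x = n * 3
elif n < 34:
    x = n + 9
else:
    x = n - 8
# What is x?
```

Answer: 36

Derivation:
Trace (tracking x):
n = 12  # -> n = 12
if n < 15:  # condition is True
    x = n * 3  # -> x = 36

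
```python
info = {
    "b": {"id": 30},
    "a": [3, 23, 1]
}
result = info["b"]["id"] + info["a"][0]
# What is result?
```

Trace (tracking result):
info = {'b': {'id': 30}, 'a': [3, 23, 1]}  # -> info = {'b': {'id': 30}, 'a': [3, 23, 1]}
result = info['b']['id'] + info['a'][0]  # -> result = 33

Answer: 33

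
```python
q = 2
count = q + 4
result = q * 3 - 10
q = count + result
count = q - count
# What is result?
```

Trace (tracking result):
q = 2  # -> q = 2
count = q + 4  # -> count = 6
result = q * 3 - 10  # -> result = -4
q = count + result  # -> q = 2
count = q - count  # -> count = -4

Answer: -4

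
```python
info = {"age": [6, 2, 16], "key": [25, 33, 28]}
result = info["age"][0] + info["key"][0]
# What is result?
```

Answer: 31

Derivation:
Trace (tracking result):
info = {'age': [6, 2, 16], 'key': [25, 33, 28]}  # -> info = {'age': [6, 2, 16], 'key': [25, 33, 28]}
result = info['age'][0] + info['key'][0]  # -> result = 31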